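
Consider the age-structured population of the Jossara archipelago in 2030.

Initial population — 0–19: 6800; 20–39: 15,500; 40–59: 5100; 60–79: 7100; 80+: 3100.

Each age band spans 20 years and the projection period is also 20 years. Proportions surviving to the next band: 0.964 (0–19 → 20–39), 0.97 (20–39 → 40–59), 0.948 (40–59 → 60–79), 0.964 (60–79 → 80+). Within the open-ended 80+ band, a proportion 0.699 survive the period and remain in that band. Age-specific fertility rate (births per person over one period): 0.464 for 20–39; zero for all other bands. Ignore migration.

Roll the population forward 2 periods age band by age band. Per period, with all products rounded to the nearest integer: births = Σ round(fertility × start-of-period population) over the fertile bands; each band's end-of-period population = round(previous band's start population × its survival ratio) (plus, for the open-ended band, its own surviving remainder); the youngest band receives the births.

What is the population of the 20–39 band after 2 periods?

6933

(Bands numbered youngest = 1 to oldest = 5.)
Period 1:
Births: 15500 * 0.464 = 7192
Band 2: 6800 * 0.964 = 6555
Band 3: 15500 * 0.97 = 15035
Band 4: 5100 * 0.948 = 4835
Band 5: 7100 * 0.964 + 3100 * 0.699 = 6844 + 2167 = 9011
→ [7192, 6555, 15035, 4835, 9011]
Period 2:
Births: 6555 * 0.464 = 3042
Band 2: 7192 * 0.964 = 6933
Band 3: 6555 * 0.97 = 6358
Band 4: 15035 * 0.948 = 14253
Band 5: 4835 * 0.964 + 9011 * 0.699 = 4661 + 6299 = 10960
→ [3042, 6933, 6358, 14253, 10960]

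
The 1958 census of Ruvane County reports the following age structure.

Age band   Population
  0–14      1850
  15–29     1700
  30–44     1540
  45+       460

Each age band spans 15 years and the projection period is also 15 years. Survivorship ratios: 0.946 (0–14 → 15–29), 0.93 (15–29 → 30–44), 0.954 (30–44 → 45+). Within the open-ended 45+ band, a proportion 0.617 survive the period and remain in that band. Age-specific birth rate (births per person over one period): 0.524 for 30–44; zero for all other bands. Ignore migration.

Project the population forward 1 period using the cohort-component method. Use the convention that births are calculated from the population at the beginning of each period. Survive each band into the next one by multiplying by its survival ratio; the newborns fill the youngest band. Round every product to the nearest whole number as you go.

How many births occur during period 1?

807

After projecting period 1:
Births: 1540 × 0.524 = 807
15–29: 1850 × 0.946 = 1750
30–44: 1700 × 0.93 = 1581
45+: 1540 × 0.954 + 460 × 0.617 = 1469 + 284 = 1753
→ [807, 1750, 1581, 1753]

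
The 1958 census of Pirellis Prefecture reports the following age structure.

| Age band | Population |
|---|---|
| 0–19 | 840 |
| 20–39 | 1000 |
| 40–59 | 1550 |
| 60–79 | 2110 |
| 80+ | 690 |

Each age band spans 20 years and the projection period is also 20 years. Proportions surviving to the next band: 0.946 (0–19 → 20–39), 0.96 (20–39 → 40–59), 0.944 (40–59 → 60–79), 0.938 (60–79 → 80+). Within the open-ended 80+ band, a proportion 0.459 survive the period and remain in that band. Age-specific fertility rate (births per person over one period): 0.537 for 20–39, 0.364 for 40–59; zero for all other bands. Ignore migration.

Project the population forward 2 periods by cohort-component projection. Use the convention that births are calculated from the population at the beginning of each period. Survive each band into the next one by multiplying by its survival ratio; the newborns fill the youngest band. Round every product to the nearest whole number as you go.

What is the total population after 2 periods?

Call the bands 1 to 5, youngest first.
Period 1:
Births: 1000 × 0.537 = 537, 1550 × 0.364 = 564 → 1101
Band 2: 840 × 0.946 = 795
Band 3: 1000 × 0.96 = 960
Band 4: 1550 × 0.944 = 1463
Band 5: 2110 × 0.938 + 690 × 0.459 = 1979 + 317 = 2296
→ [1101, 795, 960, 1463, 2296]
Period 2:
Births: 795 × 0.537 = 427, 960 × 0.364 = 349 → 776
Band 2: 1101 × 0.946 = 1042
Band 3: 795 × 0.96 = 763
Band 4: 960 × 0.944 = 906
Band 5: 1463 × 0.938 + 2296 × 0.459 = 1372 + 1054 = 2426
→ [776, 1042, 763, 906, 2426]
Total after period 2: 776 + 1042 + 763 + 906 + 2426 = 5913

5913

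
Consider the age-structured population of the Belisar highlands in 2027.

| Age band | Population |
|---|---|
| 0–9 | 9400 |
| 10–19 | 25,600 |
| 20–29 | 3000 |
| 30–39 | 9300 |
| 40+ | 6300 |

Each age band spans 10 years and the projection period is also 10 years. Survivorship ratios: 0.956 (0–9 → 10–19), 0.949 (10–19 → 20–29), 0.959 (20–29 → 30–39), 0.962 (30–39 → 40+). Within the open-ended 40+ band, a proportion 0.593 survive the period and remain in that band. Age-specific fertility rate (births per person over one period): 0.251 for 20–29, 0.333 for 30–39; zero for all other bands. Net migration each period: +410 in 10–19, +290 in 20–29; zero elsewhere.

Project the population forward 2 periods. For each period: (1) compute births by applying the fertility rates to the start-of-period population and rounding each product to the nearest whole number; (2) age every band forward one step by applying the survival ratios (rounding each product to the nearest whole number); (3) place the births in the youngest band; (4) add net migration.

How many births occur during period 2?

Let group 1 be 0–9 through group 5 = 40+.
— Period 1 —
Births: 3000 × 0.251 = 753, 9300 × 0.333 = 3097 → 3850
Group 2: 9400 × 0.956 = 8986
Group 3: 25600 × 0.949 = 24294
Group 4: 3000 × 0.959 = 2877
Group 5: 9300 × 0.962 + 6300 × 0.593 = 8947 + 3736 = 12683
Net migration: Group 2 + 410 → 9396; Group 3 + 290 → 24584
→ [3850, 9396, 24584, 2877, 12683]
— Period 2 —
Births: 24584 × 0.251 = 6171, 2877 × 0.333 = 958 → 7129
Group 2: 3850 × 0.956 = 3681
Group 3: 9396 × 0.949 = 8917
Group 4: 24584 × 0.959 = 23576
Group 5: 2877 × 0.962 + 12683 × 0.593 = 2768 + 7521 = 10289
Net migration: Group 2 + 410 → 4091; Group 3 + 290 → 9207
→ [7129, 4091, 9207, 23576, 10289]

7129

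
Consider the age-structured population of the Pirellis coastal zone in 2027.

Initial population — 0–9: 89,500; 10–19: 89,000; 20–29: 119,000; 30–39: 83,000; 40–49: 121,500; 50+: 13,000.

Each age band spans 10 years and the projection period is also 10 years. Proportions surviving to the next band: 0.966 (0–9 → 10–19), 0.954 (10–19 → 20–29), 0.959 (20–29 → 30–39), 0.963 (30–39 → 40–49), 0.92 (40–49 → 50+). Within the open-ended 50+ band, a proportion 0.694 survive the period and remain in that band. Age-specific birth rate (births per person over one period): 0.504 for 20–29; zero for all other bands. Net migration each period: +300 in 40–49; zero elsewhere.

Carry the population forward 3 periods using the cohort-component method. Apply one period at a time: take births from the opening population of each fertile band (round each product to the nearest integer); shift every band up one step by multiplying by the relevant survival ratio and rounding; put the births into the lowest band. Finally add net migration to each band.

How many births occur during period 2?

42793

— Period 1 —
Births: 119000 × 0.504 = 59976
10–19: 89500 × 0.966 = 86457
20–29: 89000 × 0.954 = 84906
30–39: 119000 × 0.959 = 114121
40–49: 83000 × 0.963 = 79929
50+: 121500 × 0.92 + 13000 × 0.694 = 111780 + 9022 = 120802
Net migration: 40–49 + 300 → 80229
Population now: 0–9=59976, 10–19=86457, 20–29=84906, 30–39=114121, 40–49=80229, 50+=120802
— Period 2 —
Births: 84906 × 0.504 = 42793
10–19: 59976 × 0.966 = 57937
20–29: 86457 × 0.954 = 82480
30–39: 84906 × 0.959 = 81425
40–49: 114121 × 0.963 = 109899
50+: 80229 × 0.92 + 120802 × 0.694 = 73811 + 83837 = 157648
Net migration: 40–49 + 300 → 110199
Population now: 0–9=42793, 10–19=57937, 20–29=82480, 30–39=81425, 40–49=110199, 50+=157648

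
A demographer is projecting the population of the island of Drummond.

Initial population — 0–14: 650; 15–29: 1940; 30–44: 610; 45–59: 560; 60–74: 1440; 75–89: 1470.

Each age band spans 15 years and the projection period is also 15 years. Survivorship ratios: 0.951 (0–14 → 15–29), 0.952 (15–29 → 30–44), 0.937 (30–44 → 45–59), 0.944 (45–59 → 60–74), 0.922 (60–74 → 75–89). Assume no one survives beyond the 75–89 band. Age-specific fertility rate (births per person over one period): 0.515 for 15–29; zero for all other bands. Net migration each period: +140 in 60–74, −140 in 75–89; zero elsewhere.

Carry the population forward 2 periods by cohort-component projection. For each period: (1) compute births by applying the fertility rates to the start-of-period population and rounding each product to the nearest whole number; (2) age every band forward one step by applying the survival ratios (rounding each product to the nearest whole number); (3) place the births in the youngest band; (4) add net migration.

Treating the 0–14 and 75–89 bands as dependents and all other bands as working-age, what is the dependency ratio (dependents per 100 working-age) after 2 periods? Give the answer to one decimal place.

Let band 1 be 0–14 through band 6 = 75–89.
[period 1]
Births: 1940 × 0.515 = 999
Band 2: 650 × 0.951 = 618
Band 3: 1940 × 0.952 = 1847
Band 4: 610 × 0.937 = 572
Band 5: 560 × 0.944 = 529
Band 6: 1440 × 0.922 = 1328
Net migration: Band 5 + 140 → 669; Band 6 − 140 → 1188
Giving 999 / 618 / 1847 / 572 / 669 / 1188.
[period 2]
Births: 618 × 0.515 = 318
Band 2: 999 × 0.951 = 950
Band 3: 618 × 0.952 = 588
Band 4: 1847 × 0.937 = 1731
Band 5: 572 × 0.944 = 540
Band 6: 669 × 0.922 = 617
Net migration: Band 5 + 140 → 680; Band 6 − 140 → 477
Giving 318 / 950 / 588 / 1731 / 680 / 477.
Dependents (band 0–14 + band 75–89) = 318 + 477 = 795; working-age = 3949; ratio = 795/3949 × 100 = 20.1

20.1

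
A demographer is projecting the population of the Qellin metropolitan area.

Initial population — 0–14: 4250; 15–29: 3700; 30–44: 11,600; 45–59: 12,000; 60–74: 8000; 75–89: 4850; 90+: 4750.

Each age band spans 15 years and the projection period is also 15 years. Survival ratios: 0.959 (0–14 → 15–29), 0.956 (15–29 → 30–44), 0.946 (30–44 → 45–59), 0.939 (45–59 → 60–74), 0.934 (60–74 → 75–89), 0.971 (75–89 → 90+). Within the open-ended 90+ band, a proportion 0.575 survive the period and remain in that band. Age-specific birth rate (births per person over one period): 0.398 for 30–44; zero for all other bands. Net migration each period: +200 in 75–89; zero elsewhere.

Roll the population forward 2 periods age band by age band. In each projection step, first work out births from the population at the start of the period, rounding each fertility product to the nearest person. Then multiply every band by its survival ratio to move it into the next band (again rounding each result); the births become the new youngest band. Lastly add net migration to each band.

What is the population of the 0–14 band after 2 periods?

(Bands numbered youngest = 1 to oldest = 7.)
After projecting period 1:
Births: 11600 × 0.398 = 4617
Band 2: 4250 × 0.959 = 4076
Band 3: 3700 × 0.956 = 3537
Band 4: 11600 × 0.946 = 10974
Band 5: 12000 × 0.939 = 11268
Band 6: 8000 × 0.934 = 7472
Band 7: 4850 × 0.971 + 4750 × 0.575 = 4709 + 2731 = 7440
Net migration: Band 6 + 200 → 7672
Population now: 0–14=4617, 15–29=4076, 30–44=3537, 45–59=10974, 60–74=11268, 75–89=7672, 90+=7440
After projecting period 2:
Births: 3537 × 0.398 = 1408
Band 2: 4617 × 0.959 = 4428
Band 3: 4076 × 0.956 = 3897
Band 4: 3537 × 0.946 = 3346
Band 5: 10974 × 0.939 = 10305
Band 6: 11268 × 0.934 = 10524
Band 7: 7672 × 0.971 + 7440 × 0.575 = 7450 + 4278 = 11728
Net migration: Band 6 + 200 → 10724
Population now: 0–14=1408, 15–29=4428, 30–44=3897, 45–59=3346, 60–74=10305, 75–89=10724, 90+=11728

1408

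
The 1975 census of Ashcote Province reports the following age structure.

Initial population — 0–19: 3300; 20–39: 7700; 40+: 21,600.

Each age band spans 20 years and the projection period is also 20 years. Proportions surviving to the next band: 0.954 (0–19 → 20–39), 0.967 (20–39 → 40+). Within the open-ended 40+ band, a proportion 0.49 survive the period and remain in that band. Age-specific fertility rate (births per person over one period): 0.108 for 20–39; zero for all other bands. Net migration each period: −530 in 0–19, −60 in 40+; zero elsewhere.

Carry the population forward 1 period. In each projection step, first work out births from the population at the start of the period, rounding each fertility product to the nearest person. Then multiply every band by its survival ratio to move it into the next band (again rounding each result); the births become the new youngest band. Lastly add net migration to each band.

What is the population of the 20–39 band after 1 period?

Numbering the groups 1..3 from youngest to oldest:
Period 1.
Births: 7700 × 0.108 = 832
Group 2: 3300 × 0.954 = 3148
Group 3: 7700 × 0.967 + 21600 × 0.49 = 7446 + 10584 = 18030
Net migration: Group 1 − 530 → 302; Group 3 − 60 → 17970
→ [302, 3148, 17970]

3148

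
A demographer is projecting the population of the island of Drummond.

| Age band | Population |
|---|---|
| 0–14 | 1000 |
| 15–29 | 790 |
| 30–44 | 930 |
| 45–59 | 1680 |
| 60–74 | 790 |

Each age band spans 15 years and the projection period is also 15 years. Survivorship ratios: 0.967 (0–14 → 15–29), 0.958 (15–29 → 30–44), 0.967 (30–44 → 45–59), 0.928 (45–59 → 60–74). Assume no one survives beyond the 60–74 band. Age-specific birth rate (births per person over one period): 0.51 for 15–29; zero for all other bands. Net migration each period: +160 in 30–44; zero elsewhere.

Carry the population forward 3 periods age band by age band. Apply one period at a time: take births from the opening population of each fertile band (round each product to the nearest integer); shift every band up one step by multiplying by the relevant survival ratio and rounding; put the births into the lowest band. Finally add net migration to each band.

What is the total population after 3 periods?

3083

Call the groups 1 to 5, youngest first.
[period 1]
Births: 790 × 0.51 = 403
Group 2: 1000 × 0.967 = 967
Group 3: 790 × 0.958 = 757
Group 4: 930 × 0.967 = 899
Group 5: 1680 × 0.928 = 1559
Net migration: Group 3 + 160 → 917
Population now: 0–14=403, 15–29=967, 30–44=917, 45–59=899, 60–74=1559
[period 2]
Births: 967 × 0.51 = 493
Group 2: 403 × 0.967 = 390
Group 3: 967 × 0.958 = 926
Group 4: 917 × 0.967 = 887
Group 5: 899 × 0.928 = 834
Net migration: Group 3 + 160 → 1086
Population now: 0–14=493, 15–29=390, 30–44=1086, 45–59=887, 60–74=834
[period 3]
Births: 390 × 0.51 = 199
Group 2: 493 × 0.967 = 477
Group 3: 390 × 0.958 = 374
Group 4: 1086 × 0.967 = 1050
Group 5: 887 × 0.928 = 823
Net migration: Group 3 + 160 → 534
Population now: 0–14=199, 15–29=477, 30–44=534, 45–59=1050, 60–74=823
Total after period 3: 199 + 477 + 534 + 1050 + 823 = 3083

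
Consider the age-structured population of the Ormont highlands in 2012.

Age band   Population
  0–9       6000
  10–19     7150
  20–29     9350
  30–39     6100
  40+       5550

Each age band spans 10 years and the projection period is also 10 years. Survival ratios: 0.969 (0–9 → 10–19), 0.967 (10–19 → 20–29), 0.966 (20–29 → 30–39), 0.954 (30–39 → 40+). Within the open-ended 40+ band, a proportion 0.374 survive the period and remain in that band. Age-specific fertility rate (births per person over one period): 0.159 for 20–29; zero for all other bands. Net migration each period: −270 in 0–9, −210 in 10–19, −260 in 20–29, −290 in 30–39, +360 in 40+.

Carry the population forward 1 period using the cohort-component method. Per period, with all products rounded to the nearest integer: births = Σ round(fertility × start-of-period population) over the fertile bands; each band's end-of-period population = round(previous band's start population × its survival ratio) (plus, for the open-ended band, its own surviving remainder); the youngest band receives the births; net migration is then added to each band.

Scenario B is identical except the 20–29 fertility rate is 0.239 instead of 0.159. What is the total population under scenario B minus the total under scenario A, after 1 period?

748

After projecting period 1:
Births: 9350 × 0.159 = 1487
10–19: 6000 × 0.969 = 5814
20–29: 7150 × 0.967 = 6914
30–39: 9350 × 0.966 = 9032
40+: 6100 × 0.954 + 5550 × 0.374 = 5819 + 2076 = 7895
Net migration: 0–9 − 270 → 1217; 10–19 − 210 → 5604; 20–29 − 260 → 6654; 30–39 − 290 → 8742; 40+ + 360 → 8255
End of period: [1217, 5604, 6654, 8742, 8255]
Scenario A total after 1 period: 30472
Scenario B projection —
After projecting period 1:
Births: 9350 × 0.239 = 2235
10–19: 6000 × 0.969 = 5814
20–29: 7150 × 0.967 = 6914
30–39: 9350 × 0.966 = 9032
40+: 6100 × 0.954 + 5550 × 0.374 = 5819 + 2076 = 7895
Net migration: 0–9 − 270 → 1965; 10–19 − 210 → 5604; 20–29 − 260 → 6654; 30–39 − 290 → 8742; 40+ + 360 → 8255
End of period: [1965, 5604, 6654, 8742, 8255]
Scenario B total after 1 period: 31220
Difference B − A = 31220 − 30472 = 748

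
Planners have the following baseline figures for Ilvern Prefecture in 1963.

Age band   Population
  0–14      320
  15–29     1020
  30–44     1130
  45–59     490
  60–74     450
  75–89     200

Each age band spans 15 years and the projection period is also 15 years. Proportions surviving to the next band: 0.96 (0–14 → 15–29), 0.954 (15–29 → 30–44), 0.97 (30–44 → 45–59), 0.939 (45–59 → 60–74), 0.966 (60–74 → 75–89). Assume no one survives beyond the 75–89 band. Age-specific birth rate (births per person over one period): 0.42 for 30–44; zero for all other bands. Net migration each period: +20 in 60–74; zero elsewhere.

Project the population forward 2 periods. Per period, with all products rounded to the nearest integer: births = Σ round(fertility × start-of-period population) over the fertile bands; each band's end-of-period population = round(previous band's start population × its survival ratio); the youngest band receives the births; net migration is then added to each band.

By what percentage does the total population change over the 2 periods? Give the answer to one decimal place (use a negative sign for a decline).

0.1

After projecting period 1:
Births: 1130 × 0.42 = 475
15–29: 320 × 0.96 = 307
30–44: 1020 × 0.954 = 973
45–59: 1130 × 0.97 = 1096
60–74: 490 × 0.939 = 460
75–89: 450 × 0.966 = 435
Net migration: 60–74 + 20 → 480
→ [475, 307, 973, 1096, 480, 435]
After projecting period 2:
Births: 973 × 0.42 = 409
15–29: 475 × 0.96 = 456
30–44: 307 × 0.954 = 293
45–59: 973 × 0.97 = 944
60–74: 1096 × 0.939 = 1029
75–89: 480 × 0.966 = 464
Net migration: 60–74 + 20 → 1049
→ [409, 456, 293, 944, 1049, 464]
Total: 3610 → 3615; change = 5; percentage change = 0.1%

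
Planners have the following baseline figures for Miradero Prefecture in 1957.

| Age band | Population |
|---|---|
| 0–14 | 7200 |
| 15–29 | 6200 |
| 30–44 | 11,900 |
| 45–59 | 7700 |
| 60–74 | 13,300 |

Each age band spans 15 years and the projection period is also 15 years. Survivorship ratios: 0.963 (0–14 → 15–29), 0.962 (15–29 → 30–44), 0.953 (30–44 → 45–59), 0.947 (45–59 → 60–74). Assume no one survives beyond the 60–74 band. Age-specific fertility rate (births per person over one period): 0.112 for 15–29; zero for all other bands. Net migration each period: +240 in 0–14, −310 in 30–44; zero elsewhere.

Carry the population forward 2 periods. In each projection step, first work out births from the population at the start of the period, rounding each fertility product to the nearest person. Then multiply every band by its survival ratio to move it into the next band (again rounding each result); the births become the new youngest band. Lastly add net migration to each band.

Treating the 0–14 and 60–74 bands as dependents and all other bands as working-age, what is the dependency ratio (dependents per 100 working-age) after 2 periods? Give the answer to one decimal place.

[period 1]
Births: 6200 × 0.112 = 694
15–29: 7200 × 0.963 = 6934
30–44: 6200 × 0.962 = 5964
45–59: 11900 × 0.953 = 11341
60–74: 7700 × 0.947 = 7292
Net migration: 0–14 + 240 → 934; 30–44 − 310 → 5654
Population now: 0–14=934, 15–29=6934, 30–44=5654, 45–59=11341, 60–74=7292
[period 2]
Births: 6934 × 0.112 = 777
15–29: 934 × 0.963 = 899
30–44: 6934 × 0.962 = 6671
45–59: 5654 × 0.953 = 5388
60–74: 11341 × 0.947 = 10740
Net migration: 0–14 + 240 → 1017; 30–44 − 310 → 6361
Population now: 0–14=1017, 15–29=899, 30–44=6361, 45–59=5388, 60–74=10740
Dependents (band 0–14 + band 60–74) = 1017 + 10740 = 11757; working-age = 12648; ratio = 11757/12648 × 100 = 93.0

93.0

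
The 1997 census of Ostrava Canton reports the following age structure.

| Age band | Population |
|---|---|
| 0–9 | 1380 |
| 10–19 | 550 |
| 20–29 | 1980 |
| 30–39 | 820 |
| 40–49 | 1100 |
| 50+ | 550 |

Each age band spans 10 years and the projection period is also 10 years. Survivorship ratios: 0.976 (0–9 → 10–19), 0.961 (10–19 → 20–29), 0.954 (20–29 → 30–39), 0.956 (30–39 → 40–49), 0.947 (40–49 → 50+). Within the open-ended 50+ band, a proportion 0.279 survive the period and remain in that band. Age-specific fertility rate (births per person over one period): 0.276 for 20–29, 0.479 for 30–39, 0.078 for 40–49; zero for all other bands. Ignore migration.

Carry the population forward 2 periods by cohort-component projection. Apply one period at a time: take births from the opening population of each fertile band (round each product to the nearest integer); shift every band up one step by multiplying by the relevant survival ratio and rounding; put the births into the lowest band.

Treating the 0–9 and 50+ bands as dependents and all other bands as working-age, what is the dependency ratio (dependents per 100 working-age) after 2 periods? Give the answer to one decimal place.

(Bands numbered youngest = 1 to oldest = 6.)
— Period 1 —
Births: 1980 × 0.276 = 546, 820 × 0.479 = 393, 1100 × 0.078 = 86 → 1025
Band 2: 1380 × 0.976 = 1347
Band 3: 550 × 0.961 = 529
Band 4: 1980 × 0.954 = 1889
Band 5: 820 × 0.956 = 784
Band 6: 1100 × 0.947 + 550 × 0.279 = 1042 + 153 = 1195
→ [1025, 1347, 529, 1889, 784, 1195]
— Period 2 —
Births: 529 × 0.276 = 146, 1889 × 0.479 = 905, 784 × 0.078 = 61 → 1112
Band 2: 1025 × 0.976 = 1000
Band 3: 1347 × 0.961 = 1294
Band 4: 529 × 0.954 = 505
Band 5: 1889 × 0.956 = 1806
Band 6: 784 × 0.947 + 1195 × 0.279 = 742 + 333 = 1075
→ [1112, 1000, 1294, 505, 1806, 1075]
Dependents (band 0–9 + band 50+) = 1112 + 1075 = 2187; working-age = 4605; ratio = 2187/4605 × 100 = 47.5

47.5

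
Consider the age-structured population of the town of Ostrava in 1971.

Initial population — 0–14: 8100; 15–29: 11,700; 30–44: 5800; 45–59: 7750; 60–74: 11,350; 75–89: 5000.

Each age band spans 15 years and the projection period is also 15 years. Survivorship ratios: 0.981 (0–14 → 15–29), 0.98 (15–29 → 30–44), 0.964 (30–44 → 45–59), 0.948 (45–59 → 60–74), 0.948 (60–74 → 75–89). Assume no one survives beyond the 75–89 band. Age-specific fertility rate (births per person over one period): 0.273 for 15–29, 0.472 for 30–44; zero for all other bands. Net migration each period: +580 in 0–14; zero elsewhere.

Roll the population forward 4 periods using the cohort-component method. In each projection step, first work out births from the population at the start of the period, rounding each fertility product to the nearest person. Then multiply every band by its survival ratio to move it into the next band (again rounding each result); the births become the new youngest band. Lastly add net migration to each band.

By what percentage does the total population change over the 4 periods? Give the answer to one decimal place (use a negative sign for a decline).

Period 1.
Births: 11700 × 0.273 = 3194 ; 5800 × 0.472 = 2738 → total 5932
15–29: 8100 × 0.981 = 7946
30–44: 11700 × 0.98 = 11466
45–59: 5800 × 0.964 = 5591
60–74: 7750 × 0.948 = 7347
75–89: 11350 × 0.948 = 10760
Net migration: 0–14 + 580 → 6512
→ [6512, 7946, 11466, 5591, 7347, 10760]
Period 2.
Births: 7946 × 0.273 = 2169 ; 11466 × 0.472 = 5412 → total 7581
15–29: 6512 × 0.981 = 6388
30–44: 7946 × 0.98 = 7787
45–59: 11466 × 0.964 = 11053
60–74: 5591 × 0.948 = 5300
75–89: 7347 × 0.948 = 6965
Net migration: 0–14 + 580 → 8161
→ [8161, 6388, 7787, 11053, 5300, 6965]
Period 3.
Births: 6388 × 0.273 = 1744 ; 7787 × 0.472 = 3675 → total 5419
15–29: 8161 × 0.981 = 8006
30–44: 6388 × 0.98 = 6260
45–59: 7787 × 0.964 = 7507
60–74: 11053 × 0.948 = 10478
75–89: 5300 × 0.948 = 5024
Net migration: 0–14 + 580 → 5999
→ [5999, 8006, 6260, 7507, 10478, 5024]
Period 4.
Births: 8006 × 0.273 = 2186 ; 6260 × 0.472 = 2955 → total 5141
15–29: 5999 × 0.981 = 5885
30–44: 8006 × 0.98 = 7846
45–59: 6260 × 0.964 = 6035
60–74: 7507 × 0.948 = 7117
75–89: 10478 × 0.948 = 9933
Net migration: 0–14 + 580 → 5721
→ [5721, 5885, 7846, 6035, 7117, 9933]
Total: 49700 → 42537; change = -7163; percentage change = -14.4%

-14.4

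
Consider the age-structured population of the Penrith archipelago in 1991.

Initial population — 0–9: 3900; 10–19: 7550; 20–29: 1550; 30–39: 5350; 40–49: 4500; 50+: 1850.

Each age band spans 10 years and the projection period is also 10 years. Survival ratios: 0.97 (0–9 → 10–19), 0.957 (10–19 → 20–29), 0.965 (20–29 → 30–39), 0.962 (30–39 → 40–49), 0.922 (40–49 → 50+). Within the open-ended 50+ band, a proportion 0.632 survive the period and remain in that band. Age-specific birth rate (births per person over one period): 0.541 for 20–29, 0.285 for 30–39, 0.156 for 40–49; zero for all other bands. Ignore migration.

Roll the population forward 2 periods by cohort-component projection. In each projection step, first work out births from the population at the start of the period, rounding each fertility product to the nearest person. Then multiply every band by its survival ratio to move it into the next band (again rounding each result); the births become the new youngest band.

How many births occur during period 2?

5138

Call the bands 1 to 6, youngest first.
After projecting period 1:
Births: 1550 × 0.541 = 839  |  5350 × 0.285 = 1525  |  4500 × 0.156 = 702 — total 3066
Band 2: 3900 × 0.97 = 3783
Band 3: 7550 × 0.957 = 7225
Band 4: 1550 × 0.965 = 1496
Band 5: 5350 × 0.962 = 5147
Band 6: 4500 × 0.922 + 1850 × 0.632 = 4149 + 1169 = 5318
→ [3066, 3783, 7225, 1496, 5147, 5318]
After projecting period 2:
Births: 7225 × 0.541 = 3909  |  1496 × 0.285 = 426  |  5147 × 0.156 = 803 — total 5138
Band 2: 3066 × 0.97 = 2974
Band 3: 3783 × 0.957 = 3620
Band 4: 7225 × 0.965 = 6972
Band 5: 1496 × 0.962 = 1439
Band 6: 5147 × 0.922 + 5318 × 0.632 = 4746 + 3361 = 8107
→ [5138, 2974, 3620, 6972, 1439, 8107]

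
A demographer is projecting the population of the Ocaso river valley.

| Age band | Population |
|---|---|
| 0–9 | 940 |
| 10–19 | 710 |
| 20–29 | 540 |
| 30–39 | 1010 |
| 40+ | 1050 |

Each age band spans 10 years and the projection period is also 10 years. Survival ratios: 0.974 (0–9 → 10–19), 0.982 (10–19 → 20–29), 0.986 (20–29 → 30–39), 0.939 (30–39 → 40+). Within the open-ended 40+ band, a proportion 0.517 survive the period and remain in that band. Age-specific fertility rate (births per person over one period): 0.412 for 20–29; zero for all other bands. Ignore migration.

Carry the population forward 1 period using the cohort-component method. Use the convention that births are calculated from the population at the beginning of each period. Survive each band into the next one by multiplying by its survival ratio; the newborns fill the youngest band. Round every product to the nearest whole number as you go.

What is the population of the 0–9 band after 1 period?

Period 1.
Births: 540 × 0.412 = 222
10–19: 940 × 0.974 = 916
20–29: 710 × 0.982 = 697
30–39: 540 × 0.986 = 532
40+: 1010 × 0.939 + 1050 × 0.517 = 948 + 543 = 1491
Giving 222 / 916 / 697 / 532 / 1491.

222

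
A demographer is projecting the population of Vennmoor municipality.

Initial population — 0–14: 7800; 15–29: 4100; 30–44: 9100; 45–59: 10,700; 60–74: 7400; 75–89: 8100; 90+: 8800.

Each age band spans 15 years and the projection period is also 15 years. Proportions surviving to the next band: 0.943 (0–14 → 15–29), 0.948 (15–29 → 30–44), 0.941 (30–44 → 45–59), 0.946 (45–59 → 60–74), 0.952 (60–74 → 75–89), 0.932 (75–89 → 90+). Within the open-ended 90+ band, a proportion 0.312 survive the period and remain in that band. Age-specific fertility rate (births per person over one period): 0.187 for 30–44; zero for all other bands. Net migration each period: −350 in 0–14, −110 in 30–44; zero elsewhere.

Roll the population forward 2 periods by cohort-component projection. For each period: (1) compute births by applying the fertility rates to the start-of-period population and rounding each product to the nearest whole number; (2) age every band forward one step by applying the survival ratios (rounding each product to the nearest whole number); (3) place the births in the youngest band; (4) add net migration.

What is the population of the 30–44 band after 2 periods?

Let group 1 be 0–14 through group 7 = 90+.
Period 1.
Births: 9100 * 0.187 = 1702
Group 2: 7800 * 0.943 = 7355
Group 3: 4100 * 0.948 = 3887
Group 4: 9100 * 0.941 = 8563
Group 5: 10700 * 0.946 = 10122
Group 6: 7400 * 0.952 = 7045
Group 7: 8100 * 0.932 + 8800 * 0.312 = 7549 + 2746 = 10295
Net migration: Group 1 − 350 → 1352; Group 3 − 110 → 3777
Giving 1352 / 7355 / 3777 / 8563 / 10122 / 7045 / 10295.
Period 2.
Births: 3777 * 0.187 = 706
Group 2: 1352 * 0.943 = 1275
Group 3: 7355 * 0.948 = 6973
Group 4: 3777 * 0.941 = 3554
Group 5: 8563 * 0.946 = 8101
Group 6: 10122 * 0.952 = 9636
Group 7: 7045 * 0.932 + 10295 * 0.312 = 6566 + 3212 = 9778
Net migration: Group 1 − 350 → 356; Group 3 − 110 → 6863
Giving 356 / 1275 / 6863 / 3554 / 8101 / 9636 / 9778.

6863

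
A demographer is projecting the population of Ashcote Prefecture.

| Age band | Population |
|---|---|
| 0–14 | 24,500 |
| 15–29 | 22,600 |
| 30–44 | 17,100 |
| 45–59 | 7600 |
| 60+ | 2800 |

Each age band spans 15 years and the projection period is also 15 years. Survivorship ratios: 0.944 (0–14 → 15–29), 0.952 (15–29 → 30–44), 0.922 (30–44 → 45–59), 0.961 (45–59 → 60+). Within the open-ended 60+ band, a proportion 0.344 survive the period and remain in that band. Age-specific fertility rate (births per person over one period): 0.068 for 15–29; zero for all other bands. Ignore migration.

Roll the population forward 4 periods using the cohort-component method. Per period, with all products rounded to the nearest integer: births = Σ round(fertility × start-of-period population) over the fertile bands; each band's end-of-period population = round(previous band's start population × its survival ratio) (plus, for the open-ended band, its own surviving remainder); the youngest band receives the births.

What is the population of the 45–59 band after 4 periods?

1273

Period 1.
Births: 22600 × 0.068 = 1537
15–29: 24500 × 0.944 = 23128
30–44: 22600 × 0.952 = 21515
45–59: 17100 × 0.922 = 15766
60+: 7600 × 0.961 + 2800 × 0.344 = 7304 + 963 = 8267
Giving 1537 / 23128 / 21515 / 15766 / 8267.
Period 2.
Births: 23128 × 0.068 = 1573
15–29: 1537 × 0.944 = 1451
30–44: 23128 × 0.952 = 22018
45–59: 21515 × 0.922 = 19837
60+: 15766 × 0.961 + 8267 × 0.344 = 15151 + 2844 = 17995
Giving 1573 / 1451 / 22018 / 19837 / 17995.
Period 3.
Births: 1451 × 0.068 = 99
15–29: 1573 × 0.944 = 1485
30–44: 1451 × 0.952 = 1381
45–59: 22018 × 0.922 = 20301
60+: 19837 × 0.961 + 17995 × 0.344 = 19063 + 6190 = 25253
Giving 99 / 1485 / 1381 / 20301 / 25253.
Period 4.
Births: 1485 × 0.068 = 101
15–29: 99 × 0.944 = 93
30–44: 1485 × 0.952 = 1414
45–59: 1381 × 0.922 = 1273
60+: 20301 × 0.961 + 25253 × 0.344 = 19509 + 8687 = 28196
Giving 101 / 93 / 1414 / 1273 / 28196.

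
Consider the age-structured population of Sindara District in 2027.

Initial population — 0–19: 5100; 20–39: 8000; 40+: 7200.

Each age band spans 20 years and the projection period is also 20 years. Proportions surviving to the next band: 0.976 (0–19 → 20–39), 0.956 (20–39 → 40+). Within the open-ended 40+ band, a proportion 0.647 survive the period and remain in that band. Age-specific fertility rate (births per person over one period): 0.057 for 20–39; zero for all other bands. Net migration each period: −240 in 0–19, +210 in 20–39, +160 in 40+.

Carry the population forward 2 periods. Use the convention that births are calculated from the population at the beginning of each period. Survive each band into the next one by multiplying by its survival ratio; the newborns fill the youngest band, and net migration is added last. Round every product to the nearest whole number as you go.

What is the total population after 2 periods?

13663

Numbering the bands 1..3 from youngest to oldest:
Period 1:
Births: 8000 × 0.057 = 456
Band 2: 5100 × 0.976 = 4978
Band 3: 8000 × 0.956 + 7200 × 0.647 = 7648 + 4658 = 12306
Net migration: Band 1 − 240 → 216; Band 2 + 210 → 5188; Band 3 + 160 → 12466
Giving 216 / 5188 / 12466.
Period 2:
Births: 5188 × 0.057 = 296
Band 2: 216 × 0.976 = 211
Band 3: 5188 × 0.956 + 12466 × 0.647 = 4960 + 8066 = 13026
Net migration: Band 1 − 240 → 56; Band 2 + 210 → 421; Band 3 + 160 → 13186
Giving 56 / 421 / 13186.
Total after period 2: 56 + 421 + 13186 = 13663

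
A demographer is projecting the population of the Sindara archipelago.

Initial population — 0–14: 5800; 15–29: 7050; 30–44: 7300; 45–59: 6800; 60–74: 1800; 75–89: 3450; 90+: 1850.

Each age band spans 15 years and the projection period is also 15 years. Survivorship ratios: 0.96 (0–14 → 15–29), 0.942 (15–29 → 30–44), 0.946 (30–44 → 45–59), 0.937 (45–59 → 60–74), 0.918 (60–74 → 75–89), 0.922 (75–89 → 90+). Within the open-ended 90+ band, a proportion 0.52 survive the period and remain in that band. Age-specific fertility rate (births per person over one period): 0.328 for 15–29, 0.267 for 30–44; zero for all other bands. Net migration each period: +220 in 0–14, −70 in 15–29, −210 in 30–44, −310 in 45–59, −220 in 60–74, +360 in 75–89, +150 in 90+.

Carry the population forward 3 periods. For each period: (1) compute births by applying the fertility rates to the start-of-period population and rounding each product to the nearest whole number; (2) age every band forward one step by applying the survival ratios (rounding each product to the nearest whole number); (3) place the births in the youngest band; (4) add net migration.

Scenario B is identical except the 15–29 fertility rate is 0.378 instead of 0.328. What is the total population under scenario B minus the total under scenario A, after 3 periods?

(Groups numbered youngest = 1 to oldest = 7.)
— Period 1 —
Births: 7050 * 0.328 = 2312, 7300 * 0.267 = 1949 → total 4261
Group 2: 5800 * 0.96 = 5568
Group 3: 7050 * 0.942 = 6641
Group 4: 7300 * 0.946 = 6906
Group 5: 6800 * 0.937 = 6372
Group 6: 1800 * 0.918 = 1652
Group 7: 3450 * 0.922 + 1850 * 0.52 = 3181 + 962 = 4143
Net migration: Group 1 + 220 → 4481; Group 2 − 70 → 5498; Group 3 − 210 → 6431; Group 4 − 310 → 6596; Group 5 − 220 → 6152; Group 6 + 360 → 2012; Group 7 + 150 → 4293
Population now: 0–14=4481, 15–29=5498, 30–44=6431, 45–59=6596, 60–74=6152, 75–89=2012, 90+=4293
— Period 2 —
Births: 5498 * 0.328 = 1803, 6431 * 0.267 = 1717 → total 3520
Group 2: 4481 * 0.96 = 4302
Group 3: 5498 * 0.942 = 5179
Group 4: 6431 * 0.946 = 6084
Group 5: 6596 * 0.937 = 6180
Group 6: 6152 * 0.918 = 5648
Group 7: 2012 * 0.922 + 4293 * 0.52 = 1855 + 2232 = 4087
Net migration: Group 1 + 220 → 3740; Group 2 − 70 → 4232; Group 3 − 210 → 4969; Group 4 − 310 → 5774; Group 5 − 220 → 5960; Group 6 + 360 → 6008; Group 7 + 150 → 4237
Population now: 0–14=3740, 15–29=4232, 30–44=4969, 45–59=5774, 60–74=5960, 75–89=6008, 90+=4237
— Period 3 —
Births: 4232 * 0.328 = 1388, 4969 * 0.267 = 1327 → total 2715
Group 2: 3740 * 0.96 = 3590
Group 3: 4232 * 0.942 = 3987
Group 4: 4969 * 0.946 = 4701
Group 5: 5774 * 0.937 = 5410
Group 6: 5960 * 0.918 = 5471
Group 7: 6008 * 0.922 + 4237 * 0.52 = 5539 + 2203 = 7742
Net migration: Group 1 + 220 → 2935; Group 2 − 70 → 3520; Group 3 − 210 → 3777; Group 4 − 310 → 4391; Group 5 − 220 → 5190; Group 6 + 360 → 5831; Group 7 + 150 → 7892
Population now: 0–14=2935, 15–29=3520, 30–44=3777, 45–59=4391, 60–74=5190, 75–89=5831, 90+=7892
Scenario A total after 3 periods: 33536
Scenario B projection —
— Period 1 —
Births: 7050 * 0.378 = 2665, 7300 * 0.267 = 1949 → total 4614
Group 2: 5800 * 0.96 = 5568
Group 3: 7050 * 0.942 = 6641
Group 4: 7300 * 0.946 = 6906
Group 5: 6800 * 0.937 = 6372
Group 6: 1800 * 0.918 = 1652
Group 7: 3450 * 0.922 + 1850 * 0.52 = 3181 + 962 = 4143
Net migration: Group 1 + 220 → 4834; Group 2 − 70 → 5498; Group 3 − 210 → 6431; Group 4 − 310 → 6596; Group 5 − 220 → 6152; Group 6 + 360 → 2012; Group 7 + 150 → 4293
Population now: 0–14=4834, 15–29=5498, 30–44=6431, 45–59=6596, 60–74=6152, 75–89=2012, 90+=4293
— Period 2 —
Births: 5498 * 0.378 = 2078, 6431 * 0.267 = 1717 → total 3795
Group 2: 4834 * 0.96 = 4641
Group 3: 5498 * 0.942 = 5179
Group 4: 6431 * 0.946 = 6084
Group 5: 6596 * 0.937 = 6180
Group 6: 6152 * 0.918 = 5648
Group 7: 2012 * 0.922 + 4293 * 0.52 = 1855 + 2232 = 4087
Net migration: Group 1 + 220 → 4015; Group 2 − 70 → 4571; Group 3 − 210 → 4969; Group 4 − 310 → 5774; Group 5 − 220 → 5960; Group 6 + 360 → 6008; Group 7 + 150 → 4237
Population now: 0–14=4015, 15–29=4571, 30–44=4969, 45–59=5774, 60–74=5960, 75–89=6008, 90+=4237
— Period 3 —
Births: 4571 * 0.378 = 1728, 4969 * 0.267 = 1327 → total 3055
Group 2: 4015 * 0.96 = 3854
Group 3: 4571 * 0.942 = 4306
Group 4: 4969 * 0.946 = 4701
Group 5: 5774 * 0.937 = 5410
Group 6: 5960 * 0.918 = 5471
Group 7: 6008 * 0.922 + 4237 * 0.52 = 5539 + 2203 = 7742
Net migration: Group 1 + 220 → 3275; Group 2 − 70 → 3784; Group 3 − 210 → 4096; Group 4 − 310 → 4391; Group 5 − 220 → 5190; Group 6 + 360 → 5831; Group 7 + 150 → 7892
Population now: 0–14=3275, 15–29=3784, 30–44=4096, 45–59=4391, 60–74=5190, 75–89=5831, 90+=7892
Scenario B total after 3 periods: 34459
Difference B − A = 34459 − 33536 = 923

923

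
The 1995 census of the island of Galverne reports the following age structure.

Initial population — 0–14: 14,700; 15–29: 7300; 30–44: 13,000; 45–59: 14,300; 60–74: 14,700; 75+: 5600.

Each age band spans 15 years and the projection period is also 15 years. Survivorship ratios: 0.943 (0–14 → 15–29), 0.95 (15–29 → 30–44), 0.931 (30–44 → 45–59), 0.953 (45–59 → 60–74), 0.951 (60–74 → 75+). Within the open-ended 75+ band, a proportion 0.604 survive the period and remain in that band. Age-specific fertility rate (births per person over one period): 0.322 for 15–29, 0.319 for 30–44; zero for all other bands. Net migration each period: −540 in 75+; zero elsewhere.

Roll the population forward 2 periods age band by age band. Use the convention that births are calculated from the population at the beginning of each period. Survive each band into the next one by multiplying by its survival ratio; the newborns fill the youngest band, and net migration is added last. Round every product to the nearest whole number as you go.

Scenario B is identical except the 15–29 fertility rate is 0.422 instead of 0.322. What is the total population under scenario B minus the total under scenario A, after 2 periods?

2074

(Bands numbered youngest = 1 to oldest = 6.)
After projecting period 1:
Births: 7300 × 0.322 = 2351  |  13000 × 0.319 = 4147 — total 6498
Band 2: 14700 × 0.943 = 13862
Band 3: 7300 × 0.95 = 6935
Band 4: 13000 × 0.931 = 12103
Band 5: 14300 × 0.953 = 13628
Band 6: 14700 × 0.951 + 5600 × 0.604 = 13980 + 3382 = 17362
Net migration: Band 6 − 540 → 16822
→ [6498, 13862, 6935, 12103, 13628, 16822]
After projecting period 2:
Births: 13862 × 0.322 = 4464  |  6935 × 0.319 = 2212 — total 6676
Band 2: 6498 × 0.943 = 6128
Band 3: 13862 × 0.95 = 13169
Band 4: 6935 × 0.931 = 6456
Band 5: 12103 × 0.953 = 11534
Band 6: 13628 × 0.951 + 16822 × 0.604 = 12960 + 10160 = 23120
Net migration: Band 6 − 540 → 22580
→ [6676, 6128, 13169, 6456, 11534, 22580]
Scenario A total after 2 periods: 66543
Scenario B projection —
After projecting period 1:
Births: 7300 × 0.422 = 3081  |  13000 × 0.319 = 4147 — total 7228
Band 2: 14700 × 0.943 = 13862
Band 3: 7300 × 0.95 = 6935
Band 4: 13000 × 0.931 = 12103
Band 5: 14300 × 0.953 = 13628
Band 6: 14700 × 0.951 + 5600 × 0.604 = 13980 + 3382 = 17362
Net migration: Band 6 − 540 → 16822
→ [7228, 13862, 6935, 12103, 13628, 16822]
After projecting period 2:
Births: 13862 × 0.422 = 5850  |  6935 × 0.319 = 2212 — total 8062
Band 2: 7228 × 0.943 = 6816
Band 3: 13862 × 0.95 = 13169
Band 4: 6935 × 0.931 = 6456
Band 5: 12103 × 0.953 = 11534
Band 6: 13628 × 0.951 + 16822 × 0.604 = 12960 + 10160 = 23120
Net migration: Band 6 − 540 → 22580
→ [8062, 6816, 13169, 6456, 11534, 22580]
Scenario B total after 2 periods: 68617
Difference B − A = 68617 − 66543 = 2074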